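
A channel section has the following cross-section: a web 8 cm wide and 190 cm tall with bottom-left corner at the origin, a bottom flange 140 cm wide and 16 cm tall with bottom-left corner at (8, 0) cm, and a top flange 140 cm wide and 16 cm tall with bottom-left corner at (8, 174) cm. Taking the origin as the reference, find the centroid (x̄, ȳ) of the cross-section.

web: A = 8 × 190 = 1520.00, centroid at (4.00, 95.00).
bottom flange: A = 140 × 16 = 2240.00, centroid at (78.00, 8.00).
top flange: A = 140 × 16 = 2240.00, centroid at (78.00, 182.00).
ΣA = 6000.00 cm²
ΣAx̄ = (1520.00)(4.00) + (2240.00)(78.00) + (2240.00)(78.00) = 355520.00 cm³
ΣAȳ = (1520.00)(95.00) + (2240.00)(8.00) + (2240.00)(182.00) = 570000.00 cm³
x̄ = 355520.00 / 6000.00 = 59.25 cm
ȳ = 570000.00 / 6000.00 = 95.00 cm

x̄ = 59.25 cm, ȳ = 95.00 cm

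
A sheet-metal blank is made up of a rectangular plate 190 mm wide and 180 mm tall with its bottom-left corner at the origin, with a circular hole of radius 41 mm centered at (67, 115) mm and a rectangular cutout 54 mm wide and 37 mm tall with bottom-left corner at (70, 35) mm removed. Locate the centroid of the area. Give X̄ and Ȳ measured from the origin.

plate: A = 190 × 180 = 34200.00, centroid at (95.00, 90.00).
hole 1: A = −π·41² = -5281.02, centroid at (67.00, 115.00).
hole 2: A = −(54 × 37) = -1998.00, centroid at (97.00, 53.50).
ΣA = 26920.98 mm², ΣAX̄ = 2701365.84 mm³, ΣAȲ = 2363790.02 mm³.
X̄ = 2701365.84/26920.98 = 100.34 mm; Ȳ = 2363790.02/26920.98 = 87.80 mm.

X̄ = 100.34 mm, Ȳ = 87.80 mm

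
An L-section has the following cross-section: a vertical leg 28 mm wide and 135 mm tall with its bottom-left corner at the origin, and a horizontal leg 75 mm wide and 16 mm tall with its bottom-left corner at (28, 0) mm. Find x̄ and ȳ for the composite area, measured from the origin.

vertical leg: A = 28 × 135 = 3780.00, centroid at (14.00, 67.50).
horizontal leg: A = 75 × 16 = 1200.00, centroid at (65.50, 8.00).
ΣA = 4980.00 mm², ΣAx̄ = 131520.00 mm³, ΣAȳ = 264750.00 mm³.
x̄ = 131520.00/4980.00 = 26.41 mm; ȳ = 264750.00/4980.00 = 53.16 mm.

x̄ = 26.41 mm, ȳ = 53.16 mm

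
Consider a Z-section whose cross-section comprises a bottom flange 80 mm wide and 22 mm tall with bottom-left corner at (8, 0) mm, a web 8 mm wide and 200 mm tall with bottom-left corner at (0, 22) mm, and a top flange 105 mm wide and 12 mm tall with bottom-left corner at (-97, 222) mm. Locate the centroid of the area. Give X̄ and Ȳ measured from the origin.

X̄ = 7.53 mm, Ȳ = 108.62 mm

Part | A | x̄ᵢ | ȳᵢ | A·x̄ᵢ | A·ȳᵢ
bottom flange | 1760.00 | 48.00 | 11.00 | 84480.00 | 19360.00
web | 1600.00 | 4.00 | 122.00 | 6400.00 | 195200.00
top flange | 1260.00 | -44.50 | 228.00 | -56070.00 | 287280.00
Σ | 4620.00 |  |  | 34810.00 | 501840.00
X̄ = 34810.00 / 4620.00 = 7.53 mm
Ȳ = 501840.00 / 4620.00 = 108.62 mm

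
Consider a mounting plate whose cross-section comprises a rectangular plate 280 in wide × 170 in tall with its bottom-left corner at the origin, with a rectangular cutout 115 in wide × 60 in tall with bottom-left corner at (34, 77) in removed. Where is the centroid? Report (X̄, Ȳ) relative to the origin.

plate: A = 280 × 170 = 47600.00, centroid at (140.00, 85.00).
hole: A = −(115 × 60) = -6900.00, centroid at (91.50, 107.00).
ΣA = 40700.00 in²
ΣAX̄ = (47600.00)(140.00) + (-6900.00)(91.50) = 6032650.00 in³
ΣAȲ = (47600.00)(85.00) + (-6900.00)(107.00) = 3307700.00 in³
X̄ = 6032650.00 / 40700.00 = 148.22 in
Ȳ = 3307700.00 / 40700.00 = 81.27 in

X̄ = 148.22 in, Ȳ = 81.27 in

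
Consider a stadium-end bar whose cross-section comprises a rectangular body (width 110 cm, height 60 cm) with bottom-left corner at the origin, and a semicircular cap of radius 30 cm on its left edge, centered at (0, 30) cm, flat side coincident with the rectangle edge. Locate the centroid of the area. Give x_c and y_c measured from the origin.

x_c = 43.05 cm, y_c = 30.00 cm

rectangular body: A = 110 × 60 = 6600.00, centroid at (55.00, 30.00).
semicircular end: A = ½π·30² = 1413.72, centroid at (-12.73, 30.00).
ΣA = 8013.72 cm², ΣAx_c = 345000.00 cm³, ΣAy_c = 240411.50 cm³.
x_c = 345000.00/8013.72 = 43.05 cm; y_c = 240411.50/8013.72 = 30.00 cm.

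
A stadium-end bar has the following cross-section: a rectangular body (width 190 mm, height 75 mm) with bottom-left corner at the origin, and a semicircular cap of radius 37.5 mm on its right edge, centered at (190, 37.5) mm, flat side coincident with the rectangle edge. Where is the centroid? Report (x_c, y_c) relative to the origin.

Part | A | x̄ᵢ | ȳᵢ | A·x̄ᵢ | A·ȳᵢ
rectangular body | 14250.00 | 95.00 | 37.50 | 1353750.00 | 534375.00
semicircular end | 2208.93 | 205.92 | 37.50 | 454853.39 | 82834.96
Σ | 16458.93 |  |  | 1808603.39 | 617209.96
x_c = 1808603.39 / 16458.93 = 109.89 mm
y_c = 617209.96 / 16458.93 = 37.50 mm

x_c = 109.89 mm, y_c = 37.50 mm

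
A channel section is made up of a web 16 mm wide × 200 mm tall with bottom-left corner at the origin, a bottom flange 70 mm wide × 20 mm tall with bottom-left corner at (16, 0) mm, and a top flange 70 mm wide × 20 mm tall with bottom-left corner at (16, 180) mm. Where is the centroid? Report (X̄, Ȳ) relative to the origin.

X̄ = 28.07 mm, Ȳ = 100.00 mm

web: A = 16 × 200 = 3200.00, centroid at (8.00, 100.00).
bottom flange: A = 70 × 20 = 1400.00, centroid at (51.00, 10.00).
top flange: A = 70 × 20 = 1400.00, centroid at (51.00, 190.00).
ΣA = 6000.00 mm², ΣAX̄ = 168400.00 mm³, ΣAȲ = 600000.00 mm³.
X̄ = 168400.00/6000.00 = 28.07 mm; Ȳ = 600000.00/6000.00 = 100.00 mm.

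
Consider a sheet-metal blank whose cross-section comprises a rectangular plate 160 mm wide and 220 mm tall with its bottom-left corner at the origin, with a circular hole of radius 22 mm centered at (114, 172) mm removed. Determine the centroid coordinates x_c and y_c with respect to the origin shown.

x_c = 78.46 mm, y_c = 107.20 mm

plate: A = 160 × 220 = 35200.00, centroid at (80.00, 110.00).
hole: A = −π·22² = -1520.53, centroid at (114.00, 172.00).
ΣA = 33679.47 mm²
ΣAx_c = (35200.00)(80.00) + (-1520.53)(114.00) = 2642659.48 mm³
ΣAy_c = (35200.00)(110.00) + (-1520.53)(172.00) = 3610468.69 mm³
x_c = 2642659.48 / 33679.47 = 78.46 mm
y_c = 3610468.69 / 33679.47 = 107.20 mm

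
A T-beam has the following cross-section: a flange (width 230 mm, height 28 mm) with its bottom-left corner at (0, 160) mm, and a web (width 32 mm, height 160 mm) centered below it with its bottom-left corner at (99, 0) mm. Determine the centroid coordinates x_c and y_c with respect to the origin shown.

x_c = 115.00 mm, y_c = 132.37 mm

web: A = 32 × 160 = 5120.00, centroid at (115.00, 80.00).
flange: A = 230 × 28 = 6440.00, centroid at (115.00, 174.00).
ΣA = 11560.00 mm², ΣAx_c = 1329400.00 mm³, ΣAy_c = 1530160.00 mm³.
x_c = 1329400.00/11560.00 = 115.00 mm; y_c = 1530160.00/11560.00 = 132.37 mm.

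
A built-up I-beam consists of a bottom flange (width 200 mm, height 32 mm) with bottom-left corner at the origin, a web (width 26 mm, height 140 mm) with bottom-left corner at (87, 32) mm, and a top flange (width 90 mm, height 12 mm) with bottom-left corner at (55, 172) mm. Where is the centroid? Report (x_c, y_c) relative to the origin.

bottom flange: A = 200 × 32 = 6400.00, centroid at (100.00, 16.00).
web: A = 26 × 140 = 3640.00, centroid at (100.00, 102.00).
top flange: A = 90 × 12 = 1080.00, centroid at (100.00, 178.00).
ΣA = 11120.00 mm², ΣAx_c = 1112000.00 mm³, ΣAy_c = 665920.00 mm³.
x_c = 1112000.00/11120.00 = 100.00 mm; y_c = 665920.00/11120.00 = 59.88 mm.

x_c = 100.00 mm, y_c = 59.88 mm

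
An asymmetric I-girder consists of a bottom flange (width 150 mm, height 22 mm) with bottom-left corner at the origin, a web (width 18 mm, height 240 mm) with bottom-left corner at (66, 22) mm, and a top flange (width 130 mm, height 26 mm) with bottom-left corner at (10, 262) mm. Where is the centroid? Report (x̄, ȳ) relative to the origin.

x̄ = 75.00 mm, ȳ = 143.57 mm

bottom flange: A = 150 × 22 = 3300.00, centroid at (75.00, 11.00).
web: A = 18 × 240 = 4320.00, centroid at (75.00, 142.00).
top flange: A = 130 × 26 = 3380.00, centroid at (75.00, 275.00).
ΣA = 11000.00 mm², ΣAx̄ = 825000.00 mm³, ΣAȳ = 1579240.00 mm³.
x̄ = 825000.00/11000.00 = 75.00 mm; ȳ = 1579240.00/11000.00 = 143.57 mm.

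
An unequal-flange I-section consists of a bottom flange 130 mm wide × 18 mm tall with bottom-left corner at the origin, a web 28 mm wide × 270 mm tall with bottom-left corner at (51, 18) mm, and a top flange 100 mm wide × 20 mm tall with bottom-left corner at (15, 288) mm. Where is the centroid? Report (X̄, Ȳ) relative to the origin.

X̄ = 65.00 mm, Ȳ = 149.05 mm

Part | A | x̄ᵢ | ȳᵢ | A·x̄ᵢ | A·ȳᵢ
bottom flange | 2340.00 | 65.00 | 9.00 | 152100.00 | 21060.00
web | 7560.00 | 65.00 | 153.00 | 491400.00 | 1156680.00
top flange | 2000.00 | 65.00 | 298.00 | 130000.00 | 596000.00
Σ | 11900.00 |  |  | 773500.00 | 1773740.00
X̄ = 773500.00 / 11900.00 = 65.00 mm
Ȳ = 1773740.00 / 11900.00 = 149.05 mm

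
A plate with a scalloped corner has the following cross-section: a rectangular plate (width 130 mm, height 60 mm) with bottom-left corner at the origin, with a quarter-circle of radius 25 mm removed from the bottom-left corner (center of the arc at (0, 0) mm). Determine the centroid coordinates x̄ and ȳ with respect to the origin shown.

plate: A = 130 × 60 = 7800.00, centroid at (65.00, 30.00).
removed quarter-circle: A = −¼π·25² = -490.87, centroid at (10.61, 10.61).
ΣA = 7309.13 mm²
ΣAx̄ = (7800.00)(65.00) + (-490.87)(10.61) = 501791.67 mm³
ΣAȳ = (7800.00)(30.00) + (-490.87)(10.61) = 228791.67 mm³
x̄ = 501791.67 / 7309.13 = 68.65 mm
ȳ = 228791.67 / 7309.13 = 31.30 mm

x̄ = 68.65 mm, ȳ = 31.30 mm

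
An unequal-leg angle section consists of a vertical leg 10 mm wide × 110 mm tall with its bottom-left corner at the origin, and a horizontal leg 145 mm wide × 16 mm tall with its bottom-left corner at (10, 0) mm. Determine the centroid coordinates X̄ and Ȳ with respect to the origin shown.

vertical leg: A = 10 × 110 = 1100.00, centroid at (5.00, 55.00).
horizontal leg: A = 145 × 16 = 2320.00, centroid at (82.50, 8.00).
ΣA = 3420.00 mm²
ΣAX̄ = (1100.00)(5.00) + (2320.00)(82.50) = 196900.00 mm³
ΣAȲ = (1100.00)(55.00) + (2320.00)(8.00) = 79060.00 mm³
X̄ = 196900.00 / 3420.00 = 57.57 mm
Ȳ = 79060.00 / 3420.00 = 23.12 mm

X̄ = 57.57 mm, Ȳ = 23.12 mm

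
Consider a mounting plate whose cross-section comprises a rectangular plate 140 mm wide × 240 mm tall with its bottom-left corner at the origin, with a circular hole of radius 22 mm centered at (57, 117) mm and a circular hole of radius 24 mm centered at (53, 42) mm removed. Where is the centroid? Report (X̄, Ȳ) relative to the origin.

X̄ = 71.67 mm, Ȳ = 124.81 mm

plate: A = 140 × 240 = 33600.00, centroid at (70.00, 120.00).
hole 1: A = −π·22² = -1520.53, centroid at (57.00, 117.00).
hole 2: A = −π·24² = -1809.56, centroid at (53.00, 42.00).
ΣA = 30269.91 mm², ΣAX̄ = 2169423.20 mm³, ΣAȲ = 3778096.48 mm³.
X̄ = 2169423.20/30269.91 = 71.67 mm; Ȳ = 3778096.48/30269.91 = 124.81 mm.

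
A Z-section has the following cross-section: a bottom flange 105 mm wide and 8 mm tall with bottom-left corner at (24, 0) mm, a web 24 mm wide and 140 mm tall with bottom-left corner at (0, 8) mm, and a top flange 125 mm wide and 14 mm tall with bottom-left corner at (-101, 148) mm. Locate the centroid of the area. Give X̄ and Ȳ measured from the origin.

X̄ = 6.25 mm, Ȳ = 90.20 mm

bottom flange: A = 105 × 8 = 840.00, centroid at (76.50, 4.00).
web: A = 24 × 140 = 3360.00, centroid at (12.00, 78.00).
top flange: A = 125 × 14 = 1750.00, centroid at (-38.50, 155.00).
ΣA = 5950.00 mm²
ΣAX̄ = (840.00)(76.50) + (3360.00)(12.00) + (1750.00)(-38.50) = 37205.00 mm³
ΣAȲ = (840.00)(4.00) + (3360.00)(78.00) + (1750.00)(155.00) = 536690.00 mm³
X̄ = 37205.00 / 5950.00 = 6.25 mm
Ȳ = 536690.00 / 5950.00 = 90.20 mm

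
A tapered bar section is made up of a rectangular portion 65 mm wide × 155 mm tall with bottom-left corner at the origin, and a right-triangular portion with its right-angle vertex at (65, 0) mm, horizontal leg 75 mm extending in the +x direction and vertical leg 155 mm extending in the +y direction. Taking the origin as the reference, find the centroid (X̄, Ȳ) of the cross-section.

rectangular portion: A = 65 × 155 = 10075.00, centroid at (32.50, 77.50).
triangular portion: A = ½·75·155 = 5812.50, centroid at (90.00, 51.67).
ΣA = 15887.50 mm²
ΣAX̄ = (10075.00)(32.50) + (5812.50)(90.00) = 850562.50 mm³
ΣAȲ = (10075.00)(77.50) + (5812.50)(51.67) = 1081125.00 mm³
X̄ = 850562.50 / 15887.50 = 53.54 mm
Ȳ = 1081125.00 / 15887.50 = 68.05 mm

X̄ = 53.54 mm, Ȳ = 68.05 mm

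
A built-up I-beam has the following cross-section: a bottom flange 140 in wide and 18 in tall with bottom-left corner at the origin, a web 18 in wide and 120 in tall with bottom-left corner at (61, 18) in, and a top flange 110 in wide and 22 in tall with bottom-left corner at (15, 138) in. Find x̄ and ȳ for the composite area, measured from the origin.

x̄ = 70.00 in, ȳ = 77.71 in

bottom flange: A = 140 × 18 = 2520.00, centroid at (70.00, 9.00).
web: A = 18 × 120 = 2160.00, centroid at (70.00, 78.00).
top flange: A = 110 × 22 = 2420.00, centroid at (70.00, 149.00).
ΣA = 7100.00 in², ΣAx̄ = 497000.00 in³, ΣAȳ = 551740.00 in³.
x̄ = 497000.00/7100.00 = 70.00 in; ȳ = 551740.00/7100.00 = 77.71 in.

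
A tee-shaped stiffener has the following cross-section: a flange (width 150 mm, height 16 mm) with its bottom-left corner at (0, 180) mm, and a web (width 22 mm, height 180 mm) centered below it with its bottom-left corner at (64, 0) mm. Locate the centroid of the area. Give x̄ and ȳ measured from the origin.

Part | A | x̄ᵢ | ȳᵢ | A·x̄ᵢ | A·ȳᵢ
web | 3960.00 | 75.00 | 90.00 | 297000.00 | 356400.00
flange | 2400.00 | 75.00 | 188.00 | 180000.00 | 451200.00
Σ | 6360.00 |  |  | 477000.00 | 807600.00
x̄ = 477000.00 / 6360.00 = 75.00 mm
ȳ = 807600.00 / 6360.00 = 126.98 mm

x̄ = 75.00 mm, ȳ = 126.98 mm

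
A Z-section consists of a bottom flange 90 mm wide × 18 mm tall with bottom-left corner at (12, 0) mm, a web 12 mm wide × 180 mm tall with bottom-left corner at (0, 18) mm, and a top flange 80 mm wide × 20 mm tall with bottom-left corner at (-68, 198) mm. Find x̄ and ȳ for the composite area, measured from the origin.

bottom flange: A = 90 × 18 = 1620.00, centroid at (57.00, 9.00).
web: A = 12 × 180 = 2160.00, centroid at (6.00, 108.00).
top flange: A = 80 × 20 = 1600.00, centroid at (-28.00, 208.00).
ΣA = 5380.00 mm², ΣAx̄ = 60500.00 mm³, ΣAȳ = 580660.00 mm³.
x̄ = 60500.00/5380.00 = 11.25 mm; ȳ = 580660.00/5380.00 = 107.93 mm.

x̄ = 11.25 mm, ȳ = 107.93 mm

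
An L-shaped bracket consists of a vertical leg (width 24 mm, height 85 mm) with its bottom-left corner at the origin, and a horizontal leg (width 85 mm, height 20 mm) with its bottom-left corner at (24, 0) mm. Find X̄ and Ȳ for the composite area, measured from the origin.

X̄ = 36.77 mm, Ȳ = 27.73 mm

vertical leg: A = 24 × 85 = 2040.00, centroid at (12.00, 42.50).
horizontal leg: A = 85 × 20 = 1700.00, centroid at (66.50, 10.00).
ΣA = 3740.00 mm², ΣAX̄ = 137530.00 mm³, ΣAȲ = 103700.00 mm³.
X̄ = 137530.00/3740.00 = 36.77 mm; Ȳ = 103700.00/3740.00 = 27.73 mm.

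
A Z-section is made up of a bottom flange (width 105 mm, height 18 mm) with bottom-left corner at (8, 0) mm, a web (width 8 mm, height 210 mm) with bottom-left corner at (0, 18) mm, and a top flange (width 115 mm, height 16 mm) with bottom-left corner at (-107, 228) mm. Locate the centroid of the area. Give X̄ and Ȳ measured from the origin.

X̄ = 5.54 mm, Ȳ = 121.61 mm

bottom flange: A = 105 × 18 = 1890.00, centroid at (60.50, 9.00).
web: A = 8 × 210 = 1680.00, centroid at (4.00, 123.00).
top flange: A = 115 × 16 = 1840.00, centroid at (-49.50, 236.00).
ΣA = 5410.00 mm², ΣAX̄ = 29985.00 mm³, ΣAȲ = 657890.00 mm³.
X̄ = 29985.00/5410.00 = 5.54 mm; Ȳ = 657890.00/5410.00 = 121.61 mm.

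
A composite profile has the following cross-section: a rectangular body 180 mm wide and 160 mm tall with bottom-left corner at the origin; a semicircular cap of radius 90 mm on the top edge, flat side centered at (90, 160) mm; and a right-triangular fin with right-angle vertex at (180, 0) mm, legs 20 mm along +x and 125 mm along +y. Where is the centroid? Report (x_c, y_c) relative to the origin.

x_c = 92.82 mm, y_c = 114.04 mm

Part | A | x̄ᵢ | ȳᵢ | A·x̄ᵢ | A·ȳᵢ
rectangular body | 28800.00 | 90.00 | 80.00 | 2592000.00 | 2304000.00
semicircular top | 12723.45 | 90.00 | 198.20 | 1145110.52 | 2521752.04
triangular fin | 1250.00 | 186.67 | 41.67 | 233333.33 | 52083.33
Σ | 42773.45 |  |  | 3970443.86 | 4877835.37
x_c = 3970443.86 / 42773.45 = 92.82 mm
y_c = 4877835.37 / 42773.45 = 114.04 mm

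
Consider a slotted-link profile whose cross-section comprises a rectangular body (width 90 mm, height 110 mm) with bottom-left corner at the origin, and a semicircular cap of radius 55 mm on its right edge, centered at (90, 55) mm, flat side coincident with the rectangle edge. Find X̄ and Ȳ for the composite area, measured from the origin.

X̄ = 67.16 mm, Ȳ = 55.00 mm

rectangular body: A = 90 × 110 = 9900.00, centroid at (45.00, 55.00).
semicircular end: A = ½π·55² = 4751.66, centroid at (113.34, 55.00).
ΣA = 14651.66 mm²
ΣAX̄ = (9900.00)(45.00) + (4751.66)(113.34) = 984065.97 mm³
ΣAȲ = (9900.00)(55.00) + (4751.66)(55.00) = 805841.24 mm³
X̄ = 984065.97 / 14651.66 = 67.16 mm
Ȳ = 805841.24 / 14651.66 = 55.00 mm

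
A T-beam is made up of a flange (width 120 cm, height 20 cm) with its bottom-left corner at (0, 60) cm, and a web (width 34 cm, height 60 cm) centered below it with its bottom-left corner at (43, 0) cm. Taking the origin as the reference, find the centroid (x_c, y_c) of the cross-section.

x_c = 60.00 cm, y_c = 51.62 cm

web: A = 34 × 60 = 2040.00, centroid at (60.00, 30.00).
flange: A = 120 × 20 = 2400.00, centroid at (60.00, 70.00).
ΣA = 4440.00 cm², ΣAx_c = 266400.00 cm³, ΣAy_c = 229200.00 cm³.
x_c = 266400.00/4440.00 = 60.00 cm; y_c = 229200.00/4440.00 = 51.62 cm.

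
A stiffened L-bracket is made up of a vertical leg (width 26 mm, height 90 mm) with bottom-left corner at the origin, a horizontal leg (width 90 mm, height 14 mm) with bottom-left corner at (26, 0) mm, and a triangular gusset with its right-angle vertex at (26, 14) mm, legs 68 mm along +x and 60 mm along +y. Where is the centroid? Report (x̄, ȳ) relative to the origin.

x̄ = 38.86 mm, ȳ = 32.53 mm

vertical leg: A = 26 × 90 = 2340.00, centroid at (13.00, 45.00).
horizontal leg: A = 90 × 14 = 1260.00, centroid at (71.00, 7.00).
gusset: A = ½·68·60 = 2040.00, centroid at (48.67, 34.00).
ΣA = 5640.00 mm², ΣAx̄ = 219160.00 mm³, ΣAȳ = 183480.00 mm³.
x̄ = 219160.00/5640.00 = 38.86 mm; ȳ = 183480.00/5640.00 = 32.53 mm.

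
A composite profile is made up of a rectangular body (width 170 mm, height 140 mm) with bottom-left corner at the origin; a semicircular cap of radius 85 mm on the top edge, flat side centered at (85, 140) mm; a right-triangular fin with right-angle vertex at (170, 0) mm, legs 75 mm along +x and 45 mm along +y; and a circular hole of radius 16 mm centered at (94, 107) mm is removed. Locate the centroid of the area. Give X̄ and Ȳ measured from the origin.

X̄ = 89.95 mm, Ȳ = 100.01 mm

rectangular body: A = 170 × 140 = 23800.00, centroid at (85.00, 70.00).
semicircular top: A = ½π·85² = 11349.00, centroid at (85.00, 176.08).
triangular fin: A = ½·75·45 = 1687.50, centroid at (195.00, 15.00).
hole: A = −π·16² = -804.25, centroid at (94.00, 107.00).
ΣA = 36032.26 mm²
ΣAX̄ = (23800.00)(85.00) + (11349.00)(85.00) + (1687.50)(195.00) + (-804.25)(94.00) = 3241128.51 mm³
ΣAȲ = (23800.00)(70.00) + (11349.00)(176.08) + (1687.50)(15.00) + (-804.25)(107.00) = 3603535.15 mm³
X̄ = 3241128.51 / 36032.26 = 89.95 mm
Ȳ = 3603535.15 / 36032.26 = 100.01 mm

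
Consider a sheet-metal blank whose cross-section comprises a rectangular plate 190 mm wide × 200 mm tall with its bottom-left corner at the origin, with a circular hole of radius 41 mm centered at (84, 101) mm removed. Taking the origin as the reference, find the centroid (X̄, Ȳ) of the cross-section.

Part | A | x̄ᵢ | ȳᵢ | A·x̄ᵢ | A·ȳᵢ
plate | 38000.00 | 95.00 | 100.00 | 3610000.00 | 3800000.00
hole | -5281.02 | 84.00 | 101.00 | -443605.45 | -533382.74
Σ | 32718.98 |  |  | 3166394.55 | 3266617.26
X̄ = 3166394.55 / 32718.98 = 96.78 mm
Ȳ = 3266617.26 / 32718.98 = 99.84 mm

X̄ = 96.78 mm, Ȳ = 99.84 mm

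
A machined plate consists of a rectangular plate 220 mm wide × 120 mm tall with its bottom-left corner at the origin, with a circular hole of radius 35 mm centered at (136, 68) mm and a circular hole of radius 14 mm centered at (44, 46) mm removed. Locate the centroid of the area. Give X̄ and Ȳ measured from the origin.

X̄ = 107.29 mm, Ȳ = 58.99 mm

Part | A | x̄ᵢ | ȳᵢ | A·x̄ᵢ | A·ȳᵢ
plate | 26400.00 | 110.00 | 60.00 | 2904000.00 | 1584000.00
hole 1 | -3848.45 | 136.00 | 68.00 | -523389.34 | -261694.67
hole 2 | -615.75 | 44.00 | 46.00 | -27093.10 | -28324.60
Σ | 21935.80 |  |  | 2353517.57 | 1293980.73
X̄ = 2353517.57 / 21935.80 = 107.29 mm
Ȳ = 1293980.73 / 21935.80 = 58.99 mm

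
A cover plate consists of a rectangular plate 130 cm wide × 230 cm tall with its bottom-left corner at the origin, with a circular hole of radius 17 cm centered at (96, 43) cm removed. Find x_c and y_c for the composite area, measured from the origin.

x_c = 64.03 cm, y_c = 117.25 cm

Part | A | x̄ᵢ | ȳᵢ | A·x̄ᵢ | A·ȳᵢ
plate | 29900.00 | 65.00 | 115.00 | 1943500.00 | 3438500.00
hole | -907.92 | 96.00 | 43.00 | -87160.35 | -39040.57
Σ | 28992.08 |  |  | 1856339.65 | 3399459.43
x_c = 1856339.65 / 28992.08 = 64.03 cm
y_c = 3399459.43 / 28992.08 = 117.25 cm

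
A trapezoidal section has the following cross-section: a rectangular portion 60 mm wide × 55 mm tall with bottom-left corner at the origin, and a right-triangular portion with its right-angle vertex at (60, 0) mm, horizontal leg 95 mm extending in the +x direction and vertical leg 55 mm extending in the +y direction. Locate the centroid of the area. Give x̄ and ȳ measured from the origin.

Part | A | x̄ᵢ | ȳᵢ | A·x̄ᵢ | A·ȳᵢ
rectangular portion | 3300.00 | 30.00 | 27.50 | 99000.00 | 90750.00
triangular portion | 2612.50 | 91.67 | 18.33 | 239479.17 | 47895.83
Σ | 5912.50 |  |  | 338479.17 | 138645.83
x̄ = 338479.17 / 5912.50 = 57.25 mm
ȳ = 138645.83 / 5912.50 = 23.45 mm

x̄ = 57.25 mm, ȳ = 23.45 mm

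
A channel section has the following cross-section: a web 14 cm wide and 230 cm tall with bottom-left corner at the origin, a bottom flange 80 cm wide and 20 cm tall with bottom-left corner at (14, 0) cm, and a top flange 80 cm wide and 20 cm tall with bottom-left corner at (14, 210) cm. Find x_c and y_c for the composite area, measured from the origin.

web: A = 14 × 230 = 3220.00, centroid at (7.00, 115.00).
bottom flange: A = 80 × 20 = 1600.00, centroid at (54.00, 10.00).
top flange: A = 80 × 20 = 1600.00, centroid at (54.00, 220.00).
ΣA = 6420.00 cm², ΣAx_c = 195340.00 cm³, ΣAy_c = 738300.00 cm³.
x_c = 195340.00/6420.00 = 30.43 cm; y_c = 738300.00/6420.00 = 115.00 cm.

x_c = 30.43 cm, y_c = 115.00 cm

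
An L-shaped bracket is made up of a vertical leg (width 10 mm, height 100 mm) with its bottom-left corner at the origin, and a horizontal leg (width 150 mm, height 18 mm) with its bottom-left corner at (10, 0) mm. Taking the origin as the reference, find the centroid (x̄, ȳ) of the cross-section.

vertical leg: A = 10 × 100 = 1000.00, centroid at (5.00, 50.00).
horizontal leg: A = 150 × 18 = 2700.00, centroid at (85.00, 9.00).
ΣA = 3700.00 mm²
ΣAx̄ = (1000.00)(5.00) + (2700.00)(85.00) = 234500.00 mm³
ΣAȳ = (1000.00)(50.00) + (2700.00)(9.00) = 74300.00 mm³
x̄ = 234500.00 / 3700.00 = 63.38 mm
ȳ = 74300.00 / 3700.00 = 20.08 mm

x̄ = 63.38 mm, ȳ = 20.08 mm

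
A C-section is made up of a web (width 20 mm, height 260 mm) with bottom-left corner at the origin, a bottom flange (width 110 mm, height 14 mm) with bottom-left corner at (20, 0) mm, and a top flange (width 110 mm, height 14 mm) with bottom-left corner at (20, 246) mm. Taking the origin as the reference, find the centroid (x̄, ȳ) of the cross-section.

x̄ = 34.18 mm, ȳ = 130.00 mm

Part | A | x̄ᵢ | ȳᵢ | A·x̄ᵢ | A·ȳᵢ
web | 5200.00 | 10.00 | 130.00 | 52000.00 | 676000.00
bottom flange | 1540.00 | 75.00 | 7.00 | 115500.00 | 10780.00
top flange | 1540.00 | 75.00 | 253.00 | 115500.00 | 389620.00
Σ | 8280.00 |  |  | 283000.00 | 1076400.00
x̄ = 283000.00 / 8280.00 = 34.18 mm
ȳ = 1076400.00 / 8280.00 = 130.00 mm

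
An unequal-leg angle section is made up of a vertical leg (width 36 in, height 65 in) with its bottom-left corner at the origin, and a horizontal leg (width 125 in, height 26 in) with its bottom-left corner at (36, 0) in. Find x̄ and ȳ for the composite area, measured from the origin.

x̄ = 64.80 in, ȳ = 21.16 in

vertical leg: A = 36 × 65 = 2340.00, centroid at (18.00, 32.50).
horizontal leg: A = 125 × 26 = 3250.00, centroid at (98.50, 13.00).
ΣA = 5590.00 in²
ΣAx̄ = (2340.00)(18.00) + (3250.00)(98.50) = 362245.00 in³
ΣAȳ = (2340.00)(32.50) + (3250.00)(13.00) = 118300.00 in³
x̄ = 362245.00 / 5590.00 = 64.80 in
ȳ = 118300.00 / 5590.00 = 21.16 in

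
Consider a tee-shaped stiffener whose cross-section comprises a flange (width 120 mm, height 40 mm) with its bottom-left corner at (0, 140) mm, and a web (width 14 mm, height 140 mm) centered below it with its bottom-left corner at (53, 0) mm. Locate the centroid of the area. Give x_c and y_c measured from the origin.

x_c = 60.00 mm, y_c = 133.91 mm

Part | A | x̄ᵢ | ȳᵢ | A·x̄ᵢ | A·ȳᵢ
web | 1960.00 | 60.00 | 70.00 | 117600.00 | 137200.00
flange | 4800.00 | 60.00 | 160.00 | 288000.00 | 768000.00
Σ | 6760.00 |  |  | 405600.00 | 905200.00
x_c = 405600.00 / 6760.00 = 60.00 mm
y_c = 905200.00 / 6760.00 = 133.91 mm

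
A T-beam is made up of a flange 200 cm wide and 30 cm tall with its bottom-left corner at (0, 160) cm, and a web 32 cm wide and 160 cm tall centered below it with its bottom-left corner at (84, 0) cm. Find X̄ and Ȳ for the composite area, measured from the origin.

X̄ = 100.00 cm, Ȳ = 131.26 cm

Part | A | x̄ᵢ | ȳᵢ | A·x̄ᵢ | A·ȳᵢ
web | 5120.00 | 100.00 | 80.00 | 512000.00 | 409600.00
flange | 6000.00 | 100.00 | 175.00 | 600000.00 | 1050000.00
Σ | 11120.00 |  |  | 1112000.00 | 1459600.00
X̄ = 1112000.00 / 11120.00 = 100.00 cm
Ȳ = 1459600.00 / 11120.00 = 131.26 cm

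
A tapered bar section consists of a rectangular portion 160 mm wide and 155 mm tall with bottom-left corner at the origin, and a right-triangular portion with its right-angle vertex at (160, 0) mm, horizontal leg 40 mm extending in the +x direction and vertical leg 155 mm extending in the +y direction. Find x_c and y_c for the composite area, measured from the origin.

x_c = 90.37 mm, y_c = 74.63 mm

rectangular portion: A = 160 × 155 = 24800.00, centroid at (80.00, 77.50).
triangular portion: A = ½·40·155 = 3100.00, centroid at (173.33, 51.67).
ΣA = 27900.00 mm², ΣAx_c = 2521333.33 mm³, ΣAy_c = 2082166.67 mm³.
x_c = 2521333.33/27900.00 = 90.37 mm; y_c = 2082166.67/27900.00 = 74.63 mm.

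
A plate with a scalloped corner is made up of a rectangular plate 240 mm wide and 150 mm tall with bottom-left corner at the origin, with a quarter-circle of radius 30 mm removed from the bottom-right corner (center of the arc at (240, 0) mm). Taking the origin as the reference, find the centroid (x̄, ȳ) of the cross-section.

x̄ = 117.85 mm, ȳ = 76.25 mm

plate: A = 240 × 150 = 36000.00, centroid at (120.00, 75.00).
removed quarter-circle: A = −¼π·30² = -706.86, centroid at (227.27, 12.73).
ΣA = 35293.14 mm², ΣAx̄ = 4159354.00 mm³, ΣAȳ = 2691000.00 mm³.
x̄ = 4159354.00/35293.14 = 117.85 mm; ȳ = 2691000.00/35293.14 = 76.25 mm.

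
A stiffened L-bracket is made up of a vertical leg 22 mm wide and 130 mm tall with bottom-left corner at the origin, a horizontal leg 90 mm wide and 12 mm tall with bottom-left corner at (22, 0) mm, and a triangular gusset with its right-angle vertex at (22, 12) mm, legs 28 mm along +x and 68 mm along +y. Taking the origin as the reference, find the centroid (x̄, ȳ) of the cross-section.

vertical leg: A = 22 × 130 = 2860.00, centroid at (11.00, 65.00).
horizontal leg: A = 90 × 12 = 1080.00, centroid at (67.00, 6.00).
gusset: A = ½·28·68 = 952.00, centroid at (31.33, 34.67).
ΣA = 4892.00 mm², ΣAx̄ = 133649.33 mm³, ΣAȳ = 225382.67 mm³.
x̄ = 133649.33/4892.00 = 27.32 mm; ȳ = 225382.67/4892.00 = 46.07 mm.

x̄ = 27.32 mm, ȳ = 46.07 mm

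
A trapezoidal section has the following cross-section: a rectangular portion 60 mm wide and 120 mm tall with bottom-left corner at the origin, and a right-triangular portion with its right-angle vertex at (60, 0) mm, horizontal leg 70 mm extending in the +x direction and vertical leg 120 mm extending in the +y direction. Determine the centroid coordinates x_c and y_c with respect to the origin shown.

x_c = 49.65 mm, y_c = 52.63 mm

rectangular portion: A = 60 × 120 = 7200.00, centroid at (30.00, 60.00).
triangular portion: A = ½·70·120 = 4200.00, centroid at (83.33, 40.00).
ΣA = 11400.00 mm²
ΣAx_c = (7200.00)(30.00) + (4200.00)(83.33) = 566000.00 mm³
ΣAy_c = (7200.00)(60.00) + (4200.00)(40.00) = 600000.00 mm³
x_c = 566000.00 / 11400.00 = 49.65 mm
y_c = 600000.00 / 11400.00 = 52.63 mm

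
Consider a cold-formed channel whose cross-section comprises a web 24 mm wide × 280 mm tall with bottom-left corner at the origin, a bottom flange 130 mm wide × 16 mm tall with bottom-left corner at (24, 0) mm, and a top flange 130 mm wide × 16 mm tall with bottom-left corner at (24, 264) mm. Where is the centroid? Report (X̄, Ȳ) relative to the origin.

web: A = 24 × 280 = 6720.00, centroid at (12.00, 140.00).
bottom flange: A = 130 × 16 = 2080.00, centroid at (89.00, 8.00).
top flange: A = 130 × 16 = 2080.00, centroid at (89.00, 272.00).
ΣA = 10880.00 mm²
ΣAX̄ = (6720.00)(12.00) + (2080.00)(89.00) + (2080.00)(89.00) = 450880.00 mm³
ΣAȲ = (6720.00)(140.00) + (2080.00)(8.00) + (2080.00)(272.00) = 1523200.00 mm³
X̄ = 450880.00 / 10880.00 = 41.44 mm
Ȳ = 1523200.00 / 10880.00 = 140.00 mm

X̄ = 41.44 mm, Ȳ = 140.00 mm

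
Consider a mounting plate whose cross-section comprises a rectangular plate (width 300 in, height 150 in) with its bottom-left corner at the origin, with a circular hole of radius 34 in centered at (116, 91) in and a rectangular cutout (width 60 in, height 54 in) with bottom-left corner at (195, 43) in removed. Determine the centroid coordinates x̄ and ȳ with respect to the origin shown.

x̄ = 146.87 in, ȳ = 73.90 in

plate: A = 300 × 150 = 45000.00, centroid at (150.00, 75.00).
hole 1: A = −π·34² = -3631.68, centroid at (116.00, 91.00).
hole 2: A = −(60 × 54) = -3240.00, centroid at (225.00, 70.00).
ΣA = 38128.32 in², ΣAx̄ = 5599724.99 in³, ΣAȳ = 2817717.02 in³.
x̄ = 5599724.99/38128.32 = 146.87 in; ȳ = 2817717.02/38128.32 = 73.90 in.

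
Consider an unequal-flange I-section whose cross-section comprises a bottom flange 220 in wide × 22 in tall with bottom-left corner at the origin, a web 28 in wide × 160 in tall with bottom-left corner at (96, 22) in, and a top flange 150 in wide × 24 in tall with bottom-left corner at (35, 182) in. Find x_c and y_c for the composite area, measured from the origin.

Part | A | x̄ᵢ | ȳᵢ | A·x̄ᵢ | A·ȳᵢ
bottom flange | 4840.00 | 110.00 | 11.00 | 532400.00 | 53240.00
web | 4480.00 | 110.00 | 102.00 | 492800.00 | 456960.00
top flange | 3600.00 | 110.00 | 194.00 | 396000.00 | 698400.00
Σ | 12920.00 |  |  | 1421200.00 | 1208600.00
x_c = 1421200.00 / 12920.00 = 110.00 in
y_c = 1208600.00 / 12920.00 = 93.54 in

x_c = 110.00 in, y_c = 93.54 in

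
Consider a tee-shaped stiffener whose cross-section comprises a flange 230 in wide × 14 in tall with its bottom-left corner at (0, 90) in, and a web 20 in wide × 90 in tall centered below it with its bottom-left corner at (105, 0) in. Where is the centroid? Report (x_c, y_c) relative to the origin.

x_c = 115.00 in, y_c = 78.35 in

Part | A | x̄ᵢ | ȳᵢ | A·x̄ᵢ | A·ȳᵢ
web | 1800.00 | 115.00 | 45.00 | 207000.00 | 81000.00
flange | 3220.00 | 115.00 | 97.00 | 370300.00 | 312340.00
Σ | 5020.00 |  |  | 577300.00 | 393340.00
x_c = 577300.00 / 5020.00 = 115.00 in
y_c = 393340.00 / 5020.00 = 78.35 in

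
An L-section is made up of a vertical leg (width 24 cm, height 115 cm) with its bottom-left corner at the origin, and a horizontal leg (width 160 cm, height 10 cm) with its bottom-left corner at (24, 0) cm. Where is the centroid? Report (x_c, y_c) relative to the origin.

x_c = 45.76 cm, y_c = 38.23 cm

Part | A | x̄ᵢ | ȳᵢ | A·x̄ᵢ | A·ȳᵢ
vertical leg | 2760.00 | 12.00 | 57.50 | 33120.00 | 158700.00
horizontal leg | 1600.00 | 104.00 | 5.00 | 166400.00 | 8000.00
Σ | 4360.00 |  |  | 199520.00 | 166700.00
x_c = 199520.00 / 4360.00 = 45.76 cm
y_c = 166700.00 / 4360.00 = 38.23 cm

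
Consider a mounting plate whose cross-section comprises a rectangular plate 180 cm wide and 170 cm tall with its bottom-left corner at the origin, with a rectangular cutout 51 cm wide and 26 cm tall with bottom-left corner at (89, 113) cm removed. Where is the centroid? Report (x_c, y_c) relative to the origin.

x_c = 88.89 cm, y_c = 83.14 cm

Part | A | x̄ᵢ | ȳᵢ | A·x̄ᵢ | A·ȳᵢ
plate | 30600.00 | 90.00 | 85.00 | 2754000.00 | 2601000.00
hole | -1326.00 | 114.50 | 126.00 | -151827.00 | -167076.00
Σ | 29274.00 |  |  | 2602173.00 | 2433924.00
x_c = 2602173.00 / 29274.00 = 88.89 cm
y_c = 2433924.00 / 29274.00 = 83.14 cm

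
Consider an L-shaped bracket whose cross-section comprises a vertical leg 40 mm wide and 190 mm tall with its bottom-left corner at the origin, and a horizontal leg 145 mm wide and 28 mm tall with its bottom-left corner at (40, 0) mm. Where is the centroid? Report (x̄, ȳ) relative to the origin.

x̄ = 52.21 mm, ȳ = 66.80 mm

vertical leg: A = 40 × 190 = 7600.00, centroid at (20.00, 95.00).
horizontal leg: A = 145 × 28 = 4060.00, centroid at (112.50, 14.00).
ΣA = 11660.00 mm²
ΣAx̄ = (7600.00)(20.00) + (4060.00)(112.50) = 608750.00 mm³
ΣAȳ = (7600.00)(95.00) + (4060.00)(14.00) = 778840.00 mm³
x̄ = 608750.00 / 11660.00 = 52.21 mm
ȳ = 778840.00 / 11660.00 = 66.80 mm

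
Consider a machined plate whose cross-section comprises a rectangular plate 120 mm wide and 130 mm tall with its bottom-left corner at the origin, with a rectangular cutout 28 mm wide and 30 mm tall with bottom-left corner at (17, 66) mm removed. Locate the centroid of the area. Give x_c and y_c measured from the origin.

plate: A = 120 × 130 = 15600.00, centroid at (60.00, 65.00).
hole: A = −(28 × 30) = -840.00, centroid at (31.00, 81.00).
ΣA = 14760.00 mm², ΣAx_c = 909960.00 mm³, ΣAy_c = 945960.00 mm³.
x_c = 909960.00/14760.00 = 61.65 mm; y_c = 945960.00/14760.00 = 64.09 mm.

x_c = 61.65 mm, y_c = 64.09 mm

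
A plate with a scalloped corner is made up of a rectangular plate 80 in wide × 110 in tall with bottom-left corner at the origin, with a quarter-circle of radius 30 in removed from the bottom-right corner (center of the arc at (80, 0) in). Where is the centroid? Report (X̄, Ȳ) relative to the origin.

plate: A = 80 × 110 = 8800.00, centroid at (40.00, 55.00).
removed quarter-circle: A = −¼π·30² = -706.86, centroid at (67.27, 12.73).
ΣA = 8093.14 in²
ΣAX̄ = (8800.00)(40.00) + (-706.86)(67.27) = 304451.33 in³
ΣAȲ = (8800.00)(55.00) + (-706.86)(12.73) = 475000.00 in³
X̄ = 304451.33 / 8093.14 = 37.62 in
Ȳ = 475000.00 / 8093.14 = 58.69 in

X̄ = 37.62 in, Ȳ = 58.69 in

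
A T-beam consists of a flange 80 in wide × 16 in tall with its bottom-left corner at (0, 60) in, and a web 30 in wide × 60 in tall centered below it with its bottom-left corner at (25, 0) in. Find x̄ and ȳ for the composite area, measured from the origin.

x̄ = 40.00 in, ȳ = 45.79 in

web: A = 30 × 60 = 1800.00, centroid at (40.00, 30.00).
flange: A = 80 × 16 = 1280.00, centroid at (40.00, 68.00).
ΣA = 3080.00 in², ΣAx̄ = 123200.00 in³, ΣAȳ = 141040.00 in³.
x̄ = 123200.00/3080.00 = 40.00 in; ȳ = 141040.00/3080.00 = 45.79 in.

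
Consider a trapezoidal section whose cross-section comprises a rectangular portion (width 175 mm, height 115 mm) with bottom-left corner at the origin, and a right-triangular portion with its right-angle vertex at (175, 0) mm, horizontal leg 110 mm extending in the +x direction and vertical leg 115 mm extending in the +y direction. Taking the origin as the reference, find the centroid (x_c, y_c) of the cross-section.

x_c = 117.19 mm, y_c = 52.92 mm

rectangular portion: A = 175 × 115 = 20125.00, centroid at (87.50, 57.50).
triangular portion: A = ½·110·115 = 6325.00, centroid at (211.67, 38.33).
ΣA = 26450.00 mm²
ΣAx_c = (20125.00)(87.50) + (6325.00)(211.67) = 3099729.17 mm³
ΣAy_c = (20125.00)(57.50) + (6325.00)(38.33) = 1399645.83 mm³
x_c = 3099729.17 / 26450.00 = 117.19 mm
y_c = 1399645.83 / 26450.00 = 52.92 mm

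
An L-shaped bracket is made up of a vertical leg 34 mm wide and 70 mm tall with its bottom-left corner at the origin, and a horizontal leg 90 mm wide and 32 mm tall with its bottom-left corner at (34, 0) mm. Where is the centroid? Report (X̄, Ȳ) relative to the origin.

vertical leg: A = 34 × 70 = 2380.00, centroid at (17.00, 35.00).
horizontal leg: A = 90 × 32 = 2880.00, centroid at (79.00, 16.00).
ΣA = 5260.00 mm², ΣAX̄ = 267980.00 mm³, ΣAȲ = 129380.00 mm³.
X̄ = 267980.00/5260.00 = 50.95 mm; Ȳ = 129380.00/5260.00 = 24.60 mm.

X̄ = 50.95 mm, Ȳ = 24.60 mm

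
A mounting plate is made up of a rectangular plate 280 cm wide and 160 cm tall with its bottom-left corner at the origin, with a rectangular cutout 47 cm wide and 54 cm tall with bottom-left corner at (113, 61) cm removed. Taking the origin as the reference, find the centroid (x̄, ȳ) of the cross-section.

x̄ = 140.21 cm, ȳ = 79.52 cm

Part | A | x̄ᵢ | ȳᵢ | A·x̄ᵢ | A·ȳᵢ
plate | 44800.00 | 140.00 | 80.00 | 6272000.00 | 3584000.00
hole | -2538.00 | 136.50 | 88.00 | -346437.00 | -223344.00
Σ | 42262.00 |  |  | 5925563.00 | 3360656.00
x̄ = 5925563.00 / 42262.00 = 140.21 cm
ȳ = 3360656.00 / 42262.00 = 79.52 cm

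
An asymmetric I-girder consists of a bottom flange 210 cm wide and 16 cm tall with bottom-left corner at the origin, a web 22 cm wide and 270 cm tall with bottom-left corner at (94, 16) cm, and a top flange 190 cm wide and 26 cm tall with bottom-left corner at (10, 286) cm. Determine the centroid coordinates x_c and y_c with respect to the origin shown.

bottom flange: A = 210 × 16 = 3360.00, centroid at (105.00, 8.00).
web: A = 22 × 270 = 5940.00, centroid at (105.00, 151.00).
top flange: A = 190 × 26 = 4940.00, centroid at (105.00, 299.00).
ΣA = 14240.00 cm², ΣAx_c = 1495200.00 cm³, ΣAy_c = 2400880.00 cm³.
x_c = 1495200.00/14240.00 = 105.00 cm; y_c = 2400880.00/14240.00 = 168.60 cm.

x_c = 105.00 cm, y_c = 168.60 cm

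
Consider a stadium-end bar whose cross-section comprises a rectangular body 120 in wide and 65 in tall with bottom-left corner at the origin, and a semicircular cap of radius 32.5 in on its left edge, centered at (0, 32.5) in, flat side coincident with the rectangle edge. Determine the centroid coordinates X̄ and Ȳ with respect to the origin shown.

X̄ = 47.06 in, Ȳ = 32.50 in

Part | A | x̄ᵢ | ȳᵢ | A·x̄ᵢ | A·ȳᵢ
rectangular body | 7800.00 | 60.00 | 32.50 | 468000.00 | 253500.00
semicircular end | 1659.15 | -13.79 | 32.50 | -22885.42 | 53922.49
Σ | 9459.15 |  |  | 445114.58 | 307422.49
X̄ = 445114.58 / 9459.15 = 47.06 in
Ȳ = 307422.49 / 9459.15 = 32.50 in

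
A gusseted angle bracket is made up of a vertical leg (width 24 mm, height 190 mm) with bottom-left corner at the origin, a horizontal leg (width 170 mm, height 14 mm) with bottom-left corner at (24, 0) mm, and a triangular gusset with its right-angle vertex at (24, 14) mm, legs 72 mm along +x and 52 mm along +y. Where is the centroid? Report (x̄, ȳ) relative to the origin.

Part | A | x̄ᵢ | ȳᵢ | A·x̄ᵢ | A·ȳᵢ
vertical leg | 4560.00 | 12.00 | 95.00 | 54720.00 | 433200.00
horizontal leg | 2380.00 | 109.00 | 7.00 | 259420.00 | 16660.00
gusset | 1872.00 | 48.00 | 31.33 | 89856.00 | 58656.00
Σ | 8812.00 |  |  | 403996.00 | 508516.00
x̄ = 403996.00 / 8812.00 = 45.85 mm
ȳ = 508516.00 / 8812.00 = 57.71 mm

x̄ = 45.85 mm, ȳ = 57.71 mm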